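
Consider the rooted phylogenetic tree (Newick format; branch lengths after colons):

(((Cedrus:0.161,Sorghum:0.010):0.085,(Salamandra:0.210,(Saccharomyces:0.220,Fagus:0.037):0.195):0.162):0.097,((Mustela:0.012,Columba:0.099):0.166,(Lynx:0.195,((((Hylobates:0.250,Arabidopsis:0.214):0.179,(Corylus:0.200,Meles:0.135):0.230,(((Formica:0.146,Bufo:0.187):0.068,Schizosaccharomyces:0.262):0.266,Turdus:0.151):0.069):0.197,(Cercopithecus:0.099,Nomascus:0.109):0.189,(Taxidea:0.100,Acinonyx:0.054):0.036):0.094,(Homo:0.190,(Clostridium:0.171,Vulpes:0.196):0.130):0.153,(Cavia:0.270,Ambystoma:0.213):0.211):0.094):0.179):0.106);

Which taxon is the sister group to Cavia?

Ambystoma

Cavia attaches to the tree at the node subtending (Cavia,Ambystoma).
The other lineage descending from that same node — the sister group — is the single tip Ambystoma.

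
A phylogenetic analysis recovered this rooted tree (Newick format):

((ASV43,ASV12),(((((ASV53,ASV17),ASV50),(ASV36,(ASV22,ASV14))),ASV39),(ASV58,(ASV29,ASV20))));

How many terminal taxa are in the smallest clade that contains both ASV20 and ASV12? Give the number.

12

The MRCA of ASV20 and ASV12 is the root, so the clade is the entire tree.
That clade contains 12 terminal taxa: ASV12, ASV14, ASV17, ASV20, ASV22, ASV29, ASV36, ASV39, ASV43, ASV50, ASV53, ASV58.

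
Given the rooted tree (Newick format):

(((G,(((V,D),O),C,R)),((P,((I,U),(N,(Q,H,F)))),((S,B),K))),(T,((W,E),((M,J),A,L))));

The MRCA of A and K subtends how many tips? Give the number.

The MRCA of A and K is the root, so the clade is the entire tree.
That clade contains 23 terminal taxa: A, B, C, D, E, F, G, H, I, J, K, L, M, N, O, P, Q, R, S, T, U, V, W.

23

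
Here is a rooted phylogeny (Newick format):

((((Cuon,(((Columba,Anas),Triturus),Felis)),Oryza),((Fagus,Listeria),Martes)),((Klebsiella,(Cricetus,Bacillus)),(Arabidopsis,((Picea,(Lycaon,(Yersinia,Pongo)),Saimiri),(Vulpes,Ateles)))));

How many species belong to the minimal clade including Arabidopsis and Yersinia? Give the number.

8

The MRCA of Arabidopsis and Yersinia is the node subtending (Arabidopsis,((Picea,(Lycaon,(Yersinia,Pongo)),Saimiri),(Vulpes,Ateles))).
That clade contains 8 terminal taxa: Arabidopsis, Ateles, Lycaon, Picea, Pongo, Saimiri, Vulpes, Yersinia.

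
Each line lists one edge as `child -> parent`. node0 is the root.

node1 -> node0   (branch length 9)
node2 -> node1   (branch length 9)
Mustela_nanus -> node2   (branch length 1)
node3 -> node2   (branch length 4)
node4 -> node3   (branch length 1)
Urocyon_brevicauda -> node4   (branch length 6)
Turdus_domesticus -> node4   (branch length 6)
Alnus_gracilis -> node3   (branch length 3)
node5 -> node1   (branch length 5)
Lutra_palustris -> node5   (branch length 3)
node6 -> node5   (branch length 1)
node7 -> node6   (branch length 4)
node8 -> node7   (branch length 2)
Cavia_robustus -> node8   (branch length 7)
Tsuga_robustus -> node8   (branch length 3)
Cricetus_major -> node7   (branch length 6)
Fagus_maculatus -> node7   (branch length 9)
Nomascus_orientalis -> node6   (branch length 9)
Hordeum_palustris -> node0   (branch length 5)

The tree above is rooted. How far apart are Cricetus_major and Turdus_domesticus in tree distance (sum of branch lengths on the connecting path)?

36

The path runs Cricetus_major → … → MRCA → … → Turdus_domesticus; the MRCA is the node subtending ((Mustela_nanus,((Urocyon_brevicauda,Turdus_domesticus),Alnus_gracilis)),(Lutra_palustris,(((Cavia_robustus,Tsuga_robustus),Cricetus_major,Fagus_maculatus),Nomascus_orientalis))).
Branch lengths along that path: 6 + 4 + 1 + 5 + 9 + 4 + 1 + 6 = 36.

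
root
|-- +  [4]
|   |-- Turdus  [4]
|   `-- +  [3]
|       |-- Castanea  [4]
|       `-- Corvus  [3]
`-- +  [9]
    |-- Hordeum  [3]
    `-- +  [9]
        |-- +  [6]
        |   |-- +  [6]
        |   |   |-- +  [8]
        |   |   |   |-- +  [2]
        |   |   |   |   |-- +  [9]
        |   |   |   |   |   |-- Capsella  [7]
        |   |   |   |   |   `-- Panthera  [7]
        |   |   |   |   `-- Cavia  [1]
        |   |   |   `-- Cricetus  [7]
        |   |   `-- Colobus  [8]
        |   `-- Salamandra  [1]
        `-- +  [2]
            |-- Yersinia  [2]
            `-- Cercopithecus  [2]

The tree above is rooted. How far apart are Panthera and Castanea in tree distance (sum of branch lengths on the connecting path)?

67

The path runs Panthera → … → MRCA → … → Castanea; the MRCA is the root of the tree.
Branch lengths along that path: 7 + 9 + 2 + 8 + 6 + 6 + 9 + 9 + 4 + 3 + 4 = 67.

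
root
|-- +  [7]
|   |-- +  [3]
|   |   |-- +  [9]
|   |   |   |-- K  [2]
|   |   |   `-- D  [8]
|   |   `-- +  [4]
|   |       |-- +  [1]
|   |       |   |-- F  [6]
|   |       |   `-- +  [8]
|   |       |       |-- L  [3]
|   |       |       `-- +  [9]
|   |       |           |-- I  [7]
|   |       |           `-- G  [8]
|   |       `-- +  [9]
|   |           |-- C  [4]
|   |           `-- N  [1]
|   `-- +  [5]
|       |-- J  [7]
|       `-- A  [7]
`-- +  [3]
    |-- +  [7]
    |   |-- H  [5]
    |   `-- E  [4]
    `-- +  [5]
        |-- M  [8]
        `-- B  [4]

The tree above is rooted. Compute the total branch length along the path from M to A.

The path runs M → … → MRCA → … → A; the MRCA is the root of the tree.
Branch lengths along that path: 8 + 5 + 3 + 7 + 5 + 7 = 35.

35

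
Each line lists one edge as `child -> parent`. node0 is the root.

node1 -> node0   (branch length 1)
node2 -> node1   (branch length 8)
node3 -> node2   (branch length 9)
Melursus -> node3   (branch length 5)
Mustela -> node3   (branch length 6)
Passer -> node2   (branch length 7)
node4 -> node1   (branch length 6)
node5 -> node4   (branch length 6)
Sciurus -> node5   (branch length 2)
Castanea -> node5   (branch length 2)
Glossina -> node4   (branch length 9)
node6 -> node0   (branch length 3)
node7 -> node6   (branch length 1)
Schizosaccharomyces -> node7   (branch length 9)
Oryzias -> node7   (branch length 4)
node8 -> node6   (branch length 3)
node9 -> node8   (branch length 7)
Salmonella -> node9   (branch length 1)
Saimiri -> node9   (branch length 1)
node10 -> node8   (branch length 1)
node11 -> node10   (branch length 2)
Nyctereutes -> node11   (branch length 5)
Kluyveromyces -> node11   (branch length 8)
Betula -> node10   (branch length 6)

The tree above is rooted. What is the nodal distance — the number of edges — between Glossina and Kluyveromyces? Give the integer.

8

The MRCA of Glossina and Kluyveromyces is the root of the tree.
From Glossina up to that node: 3 branches. From Kluyveromyces up to the same node: 5 branches. Total: 3 + 5 = 8.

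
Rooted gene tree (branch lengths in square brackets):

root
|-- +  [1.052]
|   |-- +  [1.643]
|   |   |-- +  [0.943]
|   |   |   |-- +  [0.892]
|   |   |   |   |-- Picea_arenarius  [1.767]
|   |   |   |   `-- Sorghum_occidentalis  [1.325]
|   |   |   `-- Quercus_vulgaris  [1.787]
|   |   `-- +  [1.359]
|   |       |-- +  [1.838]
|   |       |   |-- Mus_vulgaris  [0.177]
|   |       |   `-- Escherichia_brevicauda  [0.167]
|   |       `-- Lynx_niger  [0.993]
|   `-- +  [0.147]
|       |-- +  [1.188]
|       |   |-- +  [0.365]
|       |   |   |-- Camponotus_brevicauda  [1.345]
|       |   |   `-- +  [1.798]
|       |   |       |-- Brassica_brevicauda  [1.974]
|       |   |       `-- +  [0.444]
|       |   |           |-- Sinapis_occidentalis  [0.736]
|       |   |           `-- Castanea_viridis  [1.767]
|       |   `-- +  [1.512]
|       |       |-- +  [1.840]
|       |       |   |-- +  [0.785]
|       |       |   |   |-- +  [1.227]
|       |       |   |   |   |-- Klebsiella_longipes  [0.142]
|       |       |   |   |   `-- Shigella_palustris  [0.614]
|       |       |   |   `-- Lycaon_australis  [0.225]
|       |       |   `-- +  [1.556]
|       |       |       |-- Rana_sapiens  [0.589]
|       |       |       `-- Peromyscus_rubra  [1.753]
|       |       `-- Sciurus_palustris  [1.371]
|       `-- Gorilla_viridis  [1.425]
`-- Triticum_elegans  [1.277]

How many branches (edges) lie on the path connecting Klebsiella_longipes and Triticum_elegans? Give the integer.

9

The MRCA of Klebsiella_longipes and Triticum_elegans is the root of the tree.
From Klebsiella_longipes up to that node: 8 branches. From Triticum_elegans up to the same node: 1 branch. Total: 8 + 1 = 9.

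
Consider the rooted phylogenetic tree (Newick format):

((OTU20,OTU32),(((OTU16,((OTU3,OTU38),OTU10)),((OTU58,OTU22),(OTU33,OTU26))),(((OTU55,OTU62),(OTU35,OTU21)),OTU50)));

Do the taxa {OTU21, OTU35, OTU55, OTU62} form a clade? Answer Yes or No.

The most recent common ancestor of these taxa subtends ((OTU55,OTU62),(OTU35,OTU21)).
That clade has exactly 4 tips — every listed taxon and nothing else — so the group is monophyletic.

Yes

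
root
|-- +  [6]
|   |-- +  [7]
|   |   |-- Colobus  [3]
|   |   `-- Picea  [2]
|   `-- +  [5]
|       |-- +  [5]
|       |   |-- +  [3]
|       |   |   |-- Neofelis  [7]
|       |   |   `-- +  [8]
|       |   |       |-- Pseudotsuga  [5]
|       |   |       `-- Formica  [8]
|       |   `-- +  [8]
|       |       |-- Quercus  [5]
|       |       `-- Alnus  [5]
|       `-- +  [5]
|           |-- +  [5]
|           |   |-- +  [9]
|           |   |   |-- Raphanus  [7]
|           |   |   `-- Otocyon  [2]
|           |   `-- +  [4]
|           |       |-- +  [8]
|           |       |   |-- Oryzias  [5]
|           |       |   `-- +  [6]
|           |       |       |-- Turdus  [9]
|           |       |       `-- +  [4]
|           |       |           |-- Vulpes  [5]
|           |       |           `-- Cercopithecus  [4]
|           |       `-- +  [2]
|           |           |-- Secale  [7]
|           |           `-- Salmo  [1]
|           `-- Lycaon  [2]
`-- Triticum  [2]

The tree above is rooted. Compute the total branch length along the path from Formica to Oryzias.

51

The path runs Formica → … → MRCA → … → Oryzias; the MRCA is the node subtending (((Neofelis,(Pseudotsuga,Formica)),(Quercus,Alnus)),(((Raphanus,Otocyon),((Oryzias,(Turdus,(Vulpes,Cercopithecus))),(Secale,Salmo))),Lycaon)).
Branch lengths along that path: 8 + 8 + 3 + 5 + 5 + 5 + 4 + 8 + 5 = 51.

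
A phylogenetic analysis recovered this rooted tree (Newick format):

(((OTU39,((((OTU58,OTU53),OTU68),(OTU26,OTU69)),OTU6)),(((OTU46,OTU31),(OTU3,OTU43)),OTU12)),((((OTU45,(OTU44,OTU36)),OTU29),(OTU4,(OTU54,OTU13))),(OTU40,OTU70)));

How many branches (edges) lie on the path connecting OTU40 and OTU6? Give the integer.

7

The MRCA of OTU40 and OTU6 is the root of the tree.
From OTU40 up to that node: 3 branches. From OTU6 up to the same node: 4 branches. Total: 3 + 4 = 7.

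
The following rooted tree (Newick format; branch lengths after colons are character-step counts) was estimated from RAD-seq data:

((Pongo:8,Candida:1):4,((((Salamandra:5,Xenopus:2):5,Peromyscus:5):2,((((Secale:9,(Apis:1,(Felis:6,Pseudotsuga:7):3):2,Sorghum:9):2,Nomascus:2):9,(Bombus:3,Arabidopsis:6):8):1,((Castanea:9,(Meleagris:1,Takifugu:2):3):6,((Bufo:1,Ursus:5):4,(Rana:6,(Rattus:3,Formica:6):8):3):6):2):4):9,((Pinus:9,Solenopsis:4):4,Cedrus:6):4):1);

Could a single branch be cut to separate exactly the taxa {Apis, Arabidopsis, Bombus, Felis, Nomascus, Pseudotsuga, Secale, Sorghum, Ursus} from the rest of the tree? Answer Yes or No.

No

The MRCA of the listed taxa subtends ((((Secale,(Apis,(Felis,Pseudotsuga)),Sorghum),Nomascus),(Bombus,Arabidopsis)),((Castanea,(Meleagris,Takifugu)),((Bufo,Ursus),(Rana,(Rattus,Formica))))).
That clade also contains Bufo, Castanea, Formica, Meleagris, Rana, Rattus, Takifugu, which are not in the proposed group, so the group is not monophyletic.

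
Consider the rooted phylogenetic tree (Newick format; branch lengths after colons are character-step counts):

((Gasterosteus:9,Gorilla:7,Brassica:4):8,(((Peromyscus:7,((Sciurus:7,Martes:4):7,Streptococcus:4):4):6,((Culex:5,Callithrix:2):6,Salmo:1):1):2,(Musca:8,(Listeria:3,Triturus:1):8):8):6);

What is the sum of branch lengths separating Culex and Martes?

The path runs Culex → … → MRCA → … → Martes; the MRCA is the node subtending ((Peromyscus,((Sciurus,Martes),Streptococcus)),((Culex,Callithrix),Salmo)).
Branch lengths along that path: 5 + 6 + 1 + 6 + 4 + 7 + 4 = 33.

33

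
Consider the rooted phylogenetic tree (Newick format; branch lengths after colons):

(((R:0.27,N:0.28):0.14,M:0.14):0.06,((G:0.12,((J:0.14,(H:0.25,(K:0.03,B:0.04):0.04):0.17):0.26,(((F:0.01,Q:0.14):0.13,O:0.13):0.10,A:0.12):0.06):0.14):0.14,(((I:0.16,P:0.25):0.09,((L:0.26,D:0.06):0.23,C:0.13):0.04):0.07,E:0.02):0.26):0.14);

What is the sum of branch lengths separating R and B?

The path runs R → … → MRCA → … → B; the MRCA is the root of the tree.
Branch lengths along that path: 0.27 + 0.14 + 0.06 + 0.14 + 0.14 + 0.14 + 0.26 + 0.17 + 0.04 + 0.04 = 1.40.

1.40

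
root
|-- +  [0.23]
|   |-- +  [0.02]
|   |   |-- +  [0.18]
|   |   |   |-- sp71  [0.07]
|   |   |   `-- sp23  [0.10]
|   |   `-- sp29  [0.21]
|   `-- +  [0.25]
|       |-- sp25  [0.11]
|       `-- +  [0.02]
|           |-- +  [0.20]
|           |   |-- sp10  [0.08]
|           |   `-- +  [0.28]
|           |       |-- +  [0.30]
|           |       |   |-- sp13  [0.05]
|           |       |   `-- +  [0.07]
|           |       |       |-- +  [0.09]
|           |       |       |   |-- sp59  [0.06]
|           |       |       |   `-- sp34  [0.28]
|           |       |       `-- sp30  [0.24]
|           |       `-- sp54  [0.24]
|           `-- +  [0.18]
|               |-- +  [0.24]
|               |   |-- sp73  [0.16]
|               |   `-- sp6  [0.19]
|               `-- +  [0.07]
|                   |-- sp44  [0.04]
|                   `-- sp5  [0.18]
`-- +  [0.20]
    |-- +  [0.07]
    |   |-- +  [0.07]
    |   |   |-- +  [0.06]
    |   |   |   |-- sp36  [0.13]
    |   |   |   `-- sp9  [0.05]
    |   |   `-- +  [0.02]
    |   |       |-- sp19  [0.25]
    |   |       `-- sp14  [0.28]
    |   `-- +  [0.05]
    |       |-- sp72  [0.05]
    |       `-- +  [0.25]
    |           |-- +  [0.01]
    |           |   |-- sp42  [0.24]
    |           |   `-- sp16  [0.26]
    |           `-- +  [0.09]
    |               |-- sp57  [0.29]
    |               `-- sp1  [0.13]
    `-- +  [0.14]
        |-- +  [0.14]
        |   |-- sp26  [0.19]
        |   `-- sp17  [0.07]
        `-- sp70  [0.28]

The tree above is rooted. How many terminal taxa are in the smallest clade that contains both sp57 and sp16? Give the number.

4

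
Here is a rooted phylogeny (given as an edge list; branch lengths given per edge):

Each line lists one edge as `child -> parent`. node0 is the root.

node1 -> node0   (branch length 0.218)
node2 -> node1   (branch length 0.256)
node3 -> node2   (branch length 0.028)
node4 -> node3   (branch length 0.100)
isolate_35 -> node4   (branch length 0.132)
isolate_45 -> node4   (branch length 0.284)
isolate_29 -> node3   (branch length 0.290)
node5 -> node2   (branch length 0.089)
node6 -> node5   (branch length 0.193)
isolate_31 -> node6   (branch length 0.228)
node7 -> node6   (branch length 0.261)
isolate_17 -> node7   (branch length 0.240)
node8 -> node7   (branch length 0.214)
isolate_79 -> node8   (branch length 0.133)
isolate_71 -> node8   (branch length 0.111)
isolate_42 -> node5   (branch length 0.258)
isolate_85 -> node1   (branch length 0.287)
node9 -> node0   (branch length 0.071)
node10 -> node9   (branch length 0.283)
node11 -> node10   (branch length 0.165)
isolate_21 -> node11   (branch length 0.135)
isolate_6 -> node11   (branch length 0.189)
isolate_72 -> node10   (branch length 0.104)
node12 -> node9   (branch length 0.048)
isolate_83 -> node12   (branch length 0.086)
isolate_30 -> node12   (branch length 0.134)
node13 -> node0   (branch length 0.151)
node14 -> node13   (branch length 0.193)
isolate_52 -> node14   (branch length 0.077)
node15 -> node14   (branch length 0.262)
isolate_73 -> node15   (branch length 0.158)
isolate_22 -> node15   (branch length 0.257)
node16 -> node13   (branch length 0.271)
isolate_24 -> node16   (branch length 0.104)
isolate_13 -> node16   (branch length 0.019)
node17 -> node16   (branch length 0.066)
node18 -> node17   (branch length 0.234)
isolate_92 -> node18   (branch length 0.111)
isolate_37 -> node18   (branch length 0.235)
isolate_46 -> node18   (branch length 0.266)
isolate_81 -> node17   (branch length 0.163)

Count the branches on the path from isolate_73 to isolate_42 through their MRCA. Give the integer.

8

The MRCA of isolate_73 and isolate_42 is the root of the tree.
From isolate_73 up to that node: 4 branches. From isolate_42 up to the same node: 4 branches. Total: 4 + 4 = 8.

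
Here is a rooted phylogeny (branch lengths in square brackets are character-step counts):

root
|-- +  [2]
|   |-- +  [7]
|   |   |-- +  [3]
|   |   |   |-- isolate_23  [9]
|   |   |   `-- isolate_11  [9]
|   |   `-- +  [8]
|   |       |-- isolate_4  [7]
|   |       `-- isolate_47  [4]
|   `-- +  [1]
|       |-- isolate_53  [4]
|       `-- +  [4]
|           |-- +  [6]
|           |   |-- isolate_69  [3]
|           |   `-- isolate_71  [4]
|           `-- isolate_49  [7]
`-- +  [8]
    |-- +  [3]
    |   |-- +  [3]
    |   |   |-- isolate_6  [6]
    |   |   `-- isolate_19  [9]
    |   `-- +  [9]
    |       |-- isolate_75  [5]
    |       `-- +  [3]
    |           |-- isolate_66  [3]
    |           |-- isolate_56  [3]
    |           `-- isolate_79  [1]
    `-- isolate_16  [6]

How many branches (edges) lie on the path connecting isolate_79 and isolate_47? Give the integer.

The MRCA of isolate_79 and isolate_47 is the root of the tree.
From isolate_79 up to that node: 5 branches. From isolate_47 up to the same node: 4 branches. Total: 5 + 4 = 9.

9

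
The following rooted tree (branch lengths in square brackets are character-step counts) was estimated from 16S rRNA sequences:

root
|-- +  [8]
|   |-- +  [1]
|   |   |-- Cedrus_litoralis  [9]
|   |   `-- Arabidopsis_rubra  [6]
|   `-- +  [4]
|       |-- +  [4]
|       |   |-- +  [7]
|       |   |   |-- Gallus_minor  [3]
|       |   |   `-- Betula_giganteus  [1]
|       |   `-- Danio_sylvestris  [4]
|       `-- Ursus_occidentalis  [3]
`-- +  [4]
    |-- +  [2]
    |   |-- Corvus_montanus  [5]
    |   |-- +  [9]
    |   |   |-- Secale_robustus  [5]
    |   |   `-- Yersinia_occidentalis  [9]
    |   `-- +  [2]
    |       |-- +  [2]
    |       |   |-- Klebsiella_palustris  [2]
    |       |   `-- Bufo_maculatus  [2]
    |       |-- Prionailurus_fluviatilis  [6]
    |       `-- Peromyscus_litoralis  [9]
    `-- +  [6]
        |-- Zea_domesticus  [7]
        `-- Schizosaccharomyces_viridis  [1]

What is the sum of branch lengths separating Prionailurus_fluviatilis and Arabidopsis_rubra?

The path runs Prionailurus_fluviatilis → … → MRCA → … → Arabidopsis_rubra; the MRCA is the root of the tree.
Branch lengths along that path: 6 + 2 + 2 + 4 + 8 + 1 + 6 = 29.

29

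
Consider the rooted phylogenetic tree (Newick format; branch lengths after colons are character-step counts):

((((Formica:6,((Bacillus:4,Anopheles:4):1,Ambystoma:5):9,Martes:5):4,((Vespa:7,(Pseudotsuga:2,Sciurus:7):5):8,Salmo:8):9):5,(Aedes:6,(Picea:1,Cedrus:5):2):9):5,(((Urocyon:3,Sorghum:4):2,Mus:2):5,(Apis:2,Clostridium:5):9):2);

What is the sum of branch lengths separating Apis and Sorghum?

22

The path runs Apis → … → MRCA → … → Sorghum; the MRCA is the node subtending (((Urocyon,Sorghum),Mus),(Apis,Clostridium)).
Branch lengths along that path: 2 + 9 + 5 + 2 + 4 = 22.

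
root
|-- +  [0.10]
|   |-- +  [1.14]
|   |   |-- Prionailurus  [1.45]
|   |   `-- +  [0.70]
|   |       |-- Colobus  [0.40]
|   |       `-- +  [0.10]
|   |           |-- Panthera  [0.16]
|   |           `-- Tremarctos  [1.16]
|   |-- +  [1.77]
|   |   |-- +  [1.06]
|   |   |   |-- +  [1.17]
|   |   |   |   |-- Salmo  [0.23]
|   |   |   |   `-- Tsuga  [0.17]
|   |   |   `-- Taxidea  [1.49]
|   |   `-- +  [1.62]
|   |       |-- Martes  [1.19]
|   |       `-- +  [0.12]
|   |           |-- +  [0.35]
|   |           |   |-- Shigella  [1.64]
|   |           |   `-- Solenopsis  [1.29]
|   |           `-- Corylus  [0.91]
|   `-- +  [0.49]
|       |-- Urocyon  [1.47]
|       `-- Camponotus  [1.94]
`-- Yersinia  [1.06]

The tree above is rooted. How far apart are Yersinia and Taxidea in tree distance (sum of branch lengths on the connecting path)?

The path runs Yersinia → … → MRCA → … → Taxidea; the MRCA is the root of the tree.
Branch lengths along that path: 1.06 + 0.10 + 1.77 + 1.06 + 1.49 = 5.48.

5.48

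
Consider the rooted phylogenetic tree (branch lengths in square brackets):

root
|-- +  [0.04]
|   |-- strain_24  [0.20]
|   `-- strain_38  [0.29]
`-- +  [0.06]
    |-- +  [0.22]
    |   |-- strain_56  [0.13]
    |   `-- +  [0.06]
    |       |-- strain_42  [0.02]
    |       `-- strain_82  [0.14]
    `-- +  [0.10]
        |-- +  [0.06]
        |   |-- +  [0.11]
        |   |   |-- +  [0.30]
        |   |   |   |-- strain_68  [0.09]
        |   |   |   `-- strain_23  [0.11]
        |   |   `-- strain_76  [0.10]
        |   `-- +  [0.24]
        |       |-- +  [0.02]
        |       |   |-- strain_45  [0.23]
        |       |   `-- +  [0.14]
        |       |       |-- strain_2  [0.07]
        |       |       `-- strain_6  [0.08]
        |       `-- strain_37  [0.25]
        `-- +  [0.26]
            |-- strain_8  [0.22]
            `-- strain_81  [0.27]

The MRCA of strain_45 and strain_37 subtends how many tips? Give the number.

4

The MRCA of strain_45 and strain_37 is the node subtending ((strain_45,(strain_2,strain_6)),strain_37).
That clade contains 4 terminal taxa: strain_2, strain_37, strain_45, strain_6.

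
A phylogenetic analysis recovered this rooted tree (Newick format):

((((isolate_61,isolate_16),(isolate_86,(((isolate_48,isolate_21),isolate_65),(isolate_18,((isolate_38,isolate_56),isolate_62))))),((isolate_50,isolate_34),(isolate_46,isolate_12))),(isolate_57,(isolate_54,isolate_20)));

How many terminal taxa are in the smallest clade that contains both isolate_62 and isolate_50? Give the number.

14

The MRCA of isolate_62 and isolate_50 is the node subtending (((isolate_61,isolate_16),(isolate_86,(((isolate_48,isolate_21),isolate_65),(isolate_18,((isolate_38,isolate_56),isolate_62))))),((isolate_50,isolate_34),(isolate_46,isolate_12))).
That clade contains 14 terminal taxa: isolate_12, isolate_16, isolate_18, isolate_21, isolate_34, isolate_38, isolate_46, isolate_48, isolate_50, isolate_56, isolate_61, isolate_62, isolate_65, isolate_86.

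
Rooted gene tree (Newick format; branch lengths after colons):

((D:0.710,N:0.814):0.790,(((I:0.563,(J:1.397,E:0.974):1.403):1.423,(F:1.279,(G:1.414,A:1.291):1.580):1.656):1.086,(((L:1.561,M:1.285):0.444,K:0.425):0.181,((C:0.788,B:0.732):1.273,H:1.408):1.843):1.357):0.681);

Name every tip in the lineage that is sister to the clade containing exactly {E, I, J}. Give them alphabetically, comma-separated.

The clade containing exactly {E, I, J} attaches to the tree at the node subtending ((I,(J,E)),(F,(G,A))).
The other lineage descending from that same node — the sister group — is (F,(G,A)); its 3 tips in alphabetical order are the answer.

A, F, G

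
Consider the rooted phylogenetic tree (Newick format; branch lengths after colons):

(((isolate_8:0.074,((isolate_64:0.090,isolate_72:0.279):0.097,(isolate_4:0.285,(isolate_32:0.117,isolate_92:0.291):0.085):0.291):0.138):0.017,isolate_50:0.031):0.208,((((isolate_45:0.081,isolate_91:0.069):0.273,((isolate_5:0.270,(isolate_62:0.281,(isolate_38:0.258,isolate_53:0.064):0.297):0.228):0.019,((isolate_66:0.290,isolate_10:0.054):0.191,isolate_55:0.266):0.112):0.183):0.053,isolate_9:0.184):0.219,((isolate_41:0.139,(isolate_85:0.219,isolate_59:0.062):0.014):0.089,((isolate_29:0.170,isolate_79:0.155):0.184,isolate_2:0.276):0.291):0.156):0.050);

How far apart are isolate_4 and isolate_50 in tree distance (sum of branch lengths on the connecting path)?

The path runs isolate_4 → … → MRCA → … → isolate_50; the MRCA is the node subtending ((isolate_8,((isolate_64,isolate_72),(isolate_4,(isolate_32,isolate_92)))),isolate_50).
Branch lengths along that path: 0.285 + 0.291 + 0.138 + 0.017 + 0.031 = 0.762.

0.762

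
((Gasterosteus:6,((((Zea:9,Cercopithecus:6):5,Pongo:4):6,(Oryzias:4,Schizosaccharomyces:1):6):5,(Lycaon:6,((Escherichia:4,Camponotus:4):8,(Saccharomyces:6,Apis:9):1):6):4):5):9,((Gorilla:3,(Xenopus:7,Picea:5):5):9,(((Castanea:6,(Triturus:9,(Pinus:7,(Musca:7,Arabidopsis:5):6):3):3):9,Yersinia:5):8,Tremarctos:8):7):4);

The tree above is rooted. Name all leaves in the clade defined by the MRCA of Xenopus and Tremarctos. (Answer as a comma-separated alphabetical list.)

Arabidopsis, Castanea, Gorilla, Musca, Picea, Pinus, Tremarctos, Triturus, Xenopus, Yersinia

Tracing Xenopus: it sits inside (Xenopus,Picea).
Tracing Tremarctos: it sits inside (((Castanea,(Triturus,(Pinus,(Musca,Arabidopsis)))),Yersinia),Tremarctos).
The smallest clade enclosing both is ((Gorilla,(Xenopus,Picea)),(((Castanea,(Triturus,(Pinus,(Musca,Arabidopsis)))),Yersinia),Tremarctos)); the answer is its 10 terminal taxa in alphabetical order.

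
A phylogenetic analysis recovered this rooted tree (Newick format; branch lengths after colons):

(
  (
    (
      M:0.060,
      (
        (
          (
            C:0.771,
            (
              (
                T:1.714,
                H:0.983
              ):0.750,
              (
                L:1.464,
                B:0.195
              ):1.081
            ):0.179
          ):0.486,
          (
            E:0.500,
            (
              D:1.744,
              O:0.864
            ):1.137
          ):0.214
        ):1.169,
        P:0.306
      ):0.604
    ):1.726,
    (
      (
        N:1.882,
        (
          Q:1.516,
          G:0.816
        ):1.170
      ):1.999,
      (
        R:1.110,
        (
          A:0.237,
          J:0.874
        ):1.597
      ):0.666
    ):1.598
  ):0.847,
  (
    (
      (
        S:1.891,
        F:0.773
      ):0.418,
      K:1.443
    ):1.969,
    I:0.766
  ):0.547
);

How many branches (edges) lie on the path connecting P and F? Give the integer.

8

The MRCA of P and F is the root of the tree.
From P up to that node: 4 branches. From F up to the same node: 4 branches. Total: 4 + 4 = 8.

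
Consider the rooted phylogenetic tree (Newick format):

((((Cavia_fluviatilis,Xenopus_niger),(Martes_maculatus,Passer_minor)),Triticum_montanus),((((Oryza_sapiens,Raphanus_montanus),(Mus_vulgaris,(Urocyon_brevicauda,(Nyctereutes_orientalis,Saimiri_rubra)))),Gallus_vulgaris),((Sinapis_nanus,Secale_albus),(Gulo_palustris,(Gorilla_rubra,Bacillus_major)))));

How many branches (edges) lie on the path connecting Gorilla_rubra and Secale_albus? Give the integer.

The MRCA of Gorilla_rubra and Secale_albus is the node subtending ((Sinapis_nanus,Secale_albus),(Gulo_palustris,(Gorilla_rubra,Bacillus_major))).
From Gorilla_rubra up to that node: 3 branches. From Secale_albus up to the same node: 2 branches. Total: 3 + 2 = 5.

5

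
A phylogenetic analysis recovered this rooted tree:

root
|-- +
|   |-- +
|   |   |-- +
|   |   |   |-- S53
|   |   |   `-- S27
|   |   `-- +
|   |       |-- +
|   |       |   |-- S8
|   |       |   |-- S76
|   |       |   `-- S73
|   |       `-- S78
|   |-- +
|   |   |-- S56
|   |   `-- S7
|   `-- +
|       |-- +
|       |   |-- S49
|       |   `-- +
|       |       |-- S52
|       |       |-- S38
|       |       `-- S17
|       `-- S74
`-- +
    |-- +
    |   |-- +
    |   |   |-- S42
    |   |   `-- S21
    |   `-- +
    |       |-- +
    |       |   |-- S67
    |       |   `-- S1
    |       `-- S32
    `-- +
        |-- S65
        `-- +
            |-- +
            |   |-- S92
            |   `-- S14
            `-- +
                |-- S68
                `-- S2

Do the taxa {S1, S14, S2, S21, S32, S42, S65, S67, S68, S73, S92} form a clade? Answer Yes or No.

No

The MRCA of the listed taxa is the root, so the smallest clade containing them is the whole tree.
That clade also contains S17, S27, S38, S49, S52, S53, S56, S7, S74, S76, S78, S8, which are not in the proposed group, so the group is not monophyletic.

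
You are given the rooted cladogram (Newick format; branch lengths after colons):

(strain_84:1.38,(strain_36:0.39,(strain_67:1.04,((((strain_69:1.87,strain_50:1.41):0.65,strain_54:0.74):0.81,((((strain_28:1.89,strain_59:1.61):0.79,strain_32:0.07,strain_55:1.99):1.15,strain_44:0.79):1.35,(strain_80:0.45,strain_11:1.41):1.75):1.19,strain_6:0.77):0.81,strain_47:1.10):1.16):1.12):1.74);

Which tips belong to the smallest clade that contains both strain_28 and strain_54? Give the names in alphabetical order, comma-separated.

Tracing strain_28: it sits inside (strain_28,strain_59).
Tracing strain_54: it sits inside ((strain_69,strain_50),strain_54).
The smallest clade enclosing both is (((strain_69,strain_50),strain_54),((((strain_28,strain_59),strain_32,strain_55),strain_44),(strain_80,strain_11)),strain_6); the answer is its 11 terminal taxa in alphabetical order.

strain_11, strain_28, strain_32, strain_44, strain_50, strain_54, strain_55, strain_59, strain_6, strain_69, strain_80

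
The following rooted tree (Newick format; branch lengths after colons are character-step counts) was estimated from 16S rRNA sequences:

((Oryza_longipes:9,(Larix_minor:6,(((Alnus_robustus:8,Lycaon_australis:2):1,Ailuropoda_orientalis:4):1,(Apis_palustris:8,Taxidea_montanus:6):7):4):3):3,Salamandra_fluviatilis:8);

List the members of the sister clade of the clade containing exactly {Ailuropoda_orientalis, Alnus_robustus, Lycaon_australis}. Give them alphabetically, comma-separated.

The clade containing exactly {Ailuropoda_orientalis, Alnus_robustus, Lycaon_australis} attaches to the tree at the node subtending (((Alnus_robustus,Lycaon_australis),Ailuropoda_orientalis),(Apis_palustris,Taxidea_montanus)).
The other lineage descending from that same node — the sister group — is (Apis_palustris,Taxidea_montanus); its 2 tips in alphabetical order are the answer.

Apis_palustris, Taxidea_montanus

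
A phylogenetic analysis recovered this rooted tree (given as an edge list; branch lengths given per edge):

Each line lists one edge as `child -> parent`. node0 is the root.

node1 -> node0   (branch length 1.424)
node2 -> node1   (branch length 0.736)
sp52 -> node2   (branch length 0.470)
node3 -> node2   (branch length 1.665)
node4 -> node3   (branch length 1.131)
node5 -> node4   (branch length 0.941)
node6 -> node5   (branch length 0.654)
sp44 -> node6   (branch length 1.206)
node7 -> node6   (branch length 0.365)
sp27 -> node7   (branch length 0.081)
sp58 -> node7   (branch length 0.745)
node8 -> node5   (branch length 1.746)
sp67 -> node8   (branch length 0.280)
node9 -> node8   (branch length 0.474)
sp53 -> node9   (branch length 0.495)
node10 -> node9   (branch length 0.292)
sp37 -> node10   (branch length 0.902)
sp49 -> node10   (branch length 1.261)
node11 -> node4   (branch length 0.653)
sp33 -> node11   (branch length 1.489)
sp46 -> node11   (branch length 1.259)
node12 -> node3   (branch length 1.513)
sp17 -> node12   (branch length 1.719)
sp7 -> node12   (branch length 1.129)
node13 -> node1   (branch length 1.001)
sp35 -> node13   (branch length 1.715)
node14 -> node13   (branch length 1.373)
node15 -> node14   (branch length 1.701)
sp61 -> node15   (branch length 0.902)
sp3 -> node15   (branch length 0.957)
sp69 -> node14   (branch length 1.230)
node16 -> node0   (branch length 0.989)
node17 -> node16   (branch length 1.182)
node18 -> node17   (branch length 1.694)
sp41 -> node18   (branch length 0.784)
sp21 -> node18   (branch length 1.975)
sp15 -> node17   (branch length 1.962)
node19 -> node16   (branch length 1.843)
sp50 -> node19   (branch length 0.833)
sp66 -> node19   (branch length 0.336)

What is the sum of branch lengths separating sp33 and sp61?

The path runs sp33 → … → MRCA → … → sp61; the MRCA is the node subtending ((sp52,((((sp44,(sp27,sp58)),(sp67,(sp53,(sp37,sp49)))),(sp33,sp46)),(sp17,sp7))),(sp35,((sp61,sp3),sp69))).
Branch lengths along that path: 1.489 + 0.653 + 1.131 + 1.665 + 0.736 + 1.001 + 1.373 + 1.701 + 0.902 = 10.651.

10.651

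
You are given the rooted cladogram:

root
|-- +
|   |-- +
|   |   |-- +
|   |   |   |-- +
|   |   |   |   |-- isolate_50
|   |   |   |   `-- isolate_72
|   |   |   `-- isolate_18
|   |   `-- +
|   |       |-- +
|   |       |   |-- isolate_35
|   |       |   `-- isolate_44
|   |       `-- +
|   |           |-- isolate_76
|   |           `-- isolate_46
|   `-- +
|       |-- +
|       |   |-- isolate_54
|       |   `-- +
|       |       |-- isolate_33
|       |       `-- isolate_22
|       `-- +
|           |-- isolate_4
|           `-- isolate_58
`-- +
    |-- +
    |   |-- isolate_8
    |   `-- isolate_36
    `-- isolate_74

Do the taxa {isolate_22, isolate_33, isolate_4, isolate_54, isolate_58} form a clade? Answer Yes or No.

The most recent common ancestor of these taxa subtends ((isolate_54,(isolate_33,isolate_22)),(isolate_4,isolate_58)).
That clade has exactly 5 tips — every listed taxon and nothing else — so the group is monophyletic.

Yes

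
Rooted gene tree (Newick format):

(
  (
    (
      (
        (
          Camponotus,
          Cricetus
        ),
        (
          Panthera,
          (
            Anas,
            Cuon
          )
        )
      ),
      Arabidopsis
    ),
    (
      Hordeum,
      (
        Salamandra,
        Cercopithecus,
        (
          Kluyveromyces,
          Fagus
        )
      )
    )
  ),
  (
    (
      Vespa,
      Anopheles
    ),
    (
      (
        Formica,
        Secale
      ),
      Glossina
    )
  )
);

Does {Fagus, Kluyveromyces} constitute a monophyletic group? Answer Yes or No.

The most recent common ancestor of these taxa subtends (Kluyveromyces,Fagus).
That clade has exactly 2 tips — every listed taxon and nothing else — so the group is monophyletic.

Yes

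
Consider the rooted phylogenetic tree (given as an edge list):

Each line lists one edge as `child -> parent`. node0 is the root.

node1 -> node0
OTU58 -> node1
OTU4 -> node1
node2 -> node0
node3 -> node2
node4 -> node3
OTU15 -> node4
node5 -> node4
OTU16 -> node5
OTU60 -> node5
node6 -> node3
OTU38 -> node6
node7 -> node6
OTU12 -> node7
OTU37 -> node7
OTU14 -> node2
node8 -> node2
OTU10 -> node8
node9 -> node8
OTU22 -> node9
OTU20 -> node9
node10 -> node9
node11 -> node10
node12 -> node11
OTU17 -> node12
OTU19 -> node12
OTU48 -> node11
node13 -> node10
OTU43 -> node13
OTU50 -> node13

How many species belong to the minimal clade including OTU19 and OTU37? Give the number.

15

The MRCA of OTU19 and OTU37 is the node subtending (((OTU15,(OTU16,OTU60)),(OTU38,(OTU12,OTU37))),OTU14,(OTU10,(OTU22,OTU20,(((OTU17,OTU19),OTU48),(OTU43,OTU50))))).
That clade contains 15 terminal taxa: OTU10, OTU12, OTU14, OTU15, OTU16, OTU17, OTU19, OTU20, OTU22, OTU37, OTU38, OTU43, OTU48, OTU50, OTU60.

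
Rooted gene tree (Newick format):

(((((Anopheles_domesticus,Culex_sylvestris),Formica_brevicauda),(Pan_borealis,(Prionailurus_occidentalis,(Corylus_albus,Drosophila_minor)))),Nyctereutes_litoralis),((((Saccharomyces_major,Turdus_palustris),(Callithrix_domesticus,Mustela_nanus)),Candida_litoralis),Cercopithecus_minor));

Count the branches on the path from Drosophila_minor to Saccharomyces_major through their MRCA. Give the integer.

The MRCA of Drosophila_minor and Saccharomyces_major is the root of the tree.
From Drosophila_minor up to that node: 6 branches. From Saccharomyces_major up to the same node: 5 branches. Total: 6 + 5 = 11.

11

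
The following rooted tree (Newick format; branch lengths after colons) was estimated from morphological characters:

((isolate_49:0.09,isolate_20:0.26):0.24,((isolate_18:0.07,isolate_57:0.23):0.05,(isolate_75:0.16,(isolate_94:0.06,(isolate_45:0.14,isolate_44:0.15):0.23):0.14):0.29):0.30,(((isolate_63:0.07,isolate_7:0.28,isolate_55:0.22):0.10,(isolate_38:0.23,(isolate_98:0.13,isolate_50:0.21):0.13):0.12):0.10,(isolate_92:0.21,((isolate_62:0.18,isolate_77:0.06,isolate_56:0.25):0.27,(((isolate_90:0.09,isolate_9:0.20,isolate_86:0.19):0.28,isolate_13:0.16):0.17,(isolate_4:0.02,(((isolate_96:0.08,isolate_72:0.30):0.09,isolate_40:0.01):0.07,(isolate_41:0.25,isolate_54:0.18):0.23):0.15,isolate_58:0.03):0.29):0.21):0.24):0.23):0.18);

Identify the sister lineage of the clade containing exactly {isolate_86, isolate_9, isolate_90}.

The clade containing exactly {isolate_86, isolate_9, isolate_90} attaches to the tree at the node subtending ((isolate_90,isolate_9,isolate_86),isolate_13).
The other lineage descending from that same node — the sister group — is the single tip isolate_13.

isolate_13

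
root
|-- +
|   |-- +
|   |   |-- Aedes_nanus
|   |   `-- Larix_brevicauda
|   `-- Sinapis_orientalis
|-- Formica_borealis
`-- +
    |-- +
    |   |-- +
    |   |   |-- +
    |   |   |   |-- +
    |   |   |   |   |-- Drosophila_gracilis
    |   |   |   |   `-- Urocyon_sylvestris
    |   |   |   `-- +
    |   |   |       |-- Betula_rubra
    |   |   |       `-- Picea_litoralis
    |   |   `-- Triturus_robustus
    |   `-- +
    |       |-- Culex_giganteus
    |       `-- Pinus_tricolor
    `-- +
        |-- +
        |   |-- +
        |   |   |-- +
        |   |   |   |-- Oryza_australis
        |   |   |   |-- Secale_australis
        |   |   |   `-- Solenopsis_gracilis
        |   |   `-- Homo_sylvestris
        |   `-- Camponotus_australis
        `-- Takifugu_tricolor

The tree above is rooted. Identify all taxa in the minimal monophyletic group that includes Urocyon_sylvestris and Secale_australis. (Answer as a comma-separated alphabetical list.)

Tracing Urocyon_sylvestris: it sits inside (Drosophila_gracilis,Urocyon_sylvestris).
Tracing Secale_australis: it sits inside (Oryza_australis,Secale_australis,Solenopsis_gracilis).
The smallest clade enclosing both is (((((Drosophila_gracilis,Urocyon_sylvestris),(Betula_rubra,Picea_litoralis)),Triturus_robustus),(Culex_giganteus,Pinus_tricolor)),((((Oryza_australis,Secale_australis,Solenopsis_gracilis),Homo_sylvestris),Camponotus_australis),Takifugu_tricolor)); the answer is its 13 terminal taxa in alphabetical order.

Betula_rubra, Camponotus_australis, Culex_giganteus, Drosophila_gracilis, Homo_sylvestris, Oryza_australis, Picea_litoralis, Pinus_tricolor, Secale_australis, Solenopsis_gracilis, Takifugu_tricolor, Triturus_robustus, Urocyon_sylvestris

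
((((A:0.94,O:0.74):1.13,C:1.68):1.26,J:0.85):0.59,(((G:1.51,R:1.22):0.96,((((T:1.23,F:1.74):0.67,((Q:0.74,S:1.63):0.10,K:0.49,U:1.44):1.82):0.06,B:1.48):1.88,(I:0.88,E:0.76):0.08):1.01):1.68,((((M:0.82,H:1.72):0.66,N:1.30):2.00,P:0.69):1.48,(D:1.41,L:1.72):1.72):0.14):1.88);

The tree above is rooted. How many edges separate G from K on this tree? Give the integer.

The MRCA of G and K is the node subtending ((G,R),((((T,F),((Q,S),K,U)),B),(I,E))).
From G up to that node: 2 branches. From K up to the same node: 5 branches. Total: 2 + 5 = 7.

7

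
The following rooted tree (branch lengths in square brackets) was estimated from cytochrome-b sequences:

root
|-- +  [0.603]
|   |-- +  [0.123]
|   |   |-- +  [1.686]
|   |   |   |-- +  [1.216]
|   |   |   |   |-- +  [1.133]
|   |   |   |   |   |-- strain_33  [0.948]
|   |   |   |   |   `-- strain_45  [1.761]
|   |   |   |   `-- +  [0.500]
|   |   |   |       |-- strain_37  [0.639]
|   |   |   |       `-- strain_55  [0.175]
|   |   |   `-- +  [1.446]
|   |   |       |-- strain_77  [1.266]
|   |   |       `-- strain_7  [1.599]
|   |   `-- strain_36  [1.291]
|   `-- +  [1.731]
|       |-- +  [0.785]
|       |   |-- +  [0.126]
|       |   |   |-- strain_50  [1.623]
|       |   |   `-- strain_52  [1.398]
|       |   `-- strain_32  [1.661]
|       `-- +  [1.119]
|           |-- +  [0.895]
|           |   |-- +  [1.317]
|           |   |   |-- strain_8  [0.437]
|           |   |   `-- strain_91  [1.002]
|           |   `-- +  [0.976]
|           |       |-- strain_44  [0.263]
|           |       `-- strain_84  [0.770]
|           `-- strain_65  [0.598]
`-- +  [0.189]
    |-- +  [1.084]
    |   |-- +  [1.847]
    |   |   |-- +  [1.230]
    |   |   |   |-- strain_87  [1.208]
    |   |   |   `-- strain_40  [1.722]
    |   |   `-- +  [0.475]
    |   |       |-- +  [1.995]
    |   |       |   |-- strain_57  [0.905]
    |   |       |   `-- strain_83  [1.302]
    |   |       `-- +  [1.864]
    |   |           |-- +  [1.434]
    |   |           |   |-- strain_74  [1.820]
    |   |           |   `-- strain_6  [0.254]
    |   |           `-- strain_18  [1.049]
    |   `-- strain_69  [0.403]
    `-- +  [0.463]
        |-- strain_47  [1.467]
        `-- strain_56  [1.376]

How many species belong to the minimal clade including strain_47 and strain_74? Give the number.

10

The MRCA of strain_47 and strain_74 is the node subtending ((((strain_87,strain_40),((strain_57,strain_83),((strain_74,strain_6),strain_18))),strain_69),(strain_47,strain_56)).
That clade contains 10 terminal taxa: strain_18, strain_40, strain_47, strain_56, strain_57, strain_6, strain_69, strain_74, strain_83, strain_87.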